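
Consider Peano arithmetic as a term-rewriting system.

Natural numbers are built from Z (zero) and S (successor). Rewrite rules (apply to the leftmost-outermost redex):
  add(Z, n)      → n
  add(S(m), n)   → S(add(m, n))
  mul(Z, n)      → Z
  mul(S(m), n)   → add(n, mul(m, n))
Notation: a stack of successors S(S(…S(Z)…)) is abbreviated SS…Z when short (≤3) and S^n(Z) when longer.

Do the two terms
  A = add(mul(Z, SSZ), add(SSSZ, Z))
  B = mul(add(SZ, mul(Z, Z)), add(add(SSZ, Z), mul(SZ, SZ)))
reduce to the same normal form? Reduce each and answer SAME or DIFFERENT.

Answer: SAME — A ⇓ SSSZ, B ⇓ SSSZ

Working:
Term A:
  start: add(mul(Z, SSZ), add(SSSZ, Z))
  step 1: add(Z, add(SSSZ, Z))
  step 2: add(SSSZ, Z)
  step 3: S(add(SSZ, Z))
  step 4: S(S(add(SZ, Z)))
  step 5: S(S(S(add(Z, Z))))
  step 6: SSSZ

Term B:
  start: mul(add(SZ, mul(Z, Z)), add(add(SSZ, Z), mul(SZ, SZ)))
  step 1: mul(S(add(Z, mul(Z, Z))), add(add(SSZ, Z), mul(SZ, SZ)))
  step 2: add(add(add(SSZ, Z), mul(SZ, SZ)), mul(add(Z, mul(Z, Z)), add(add(SSZ, Z), mul(SZ, SZ))))
  step 3: add(add(S(add(SZ, Z)), mul(SZ, SZ)), mul(add(Z, mul(Z, Z)), add(add(SSZ, Z), mul(SZ, SZ))))
  step 4: add(S(add(add(SZ, Z), mul(SZ, SZ))), mul(add(Z, mul(Z, Z)), add(add(SSZ, Z), mul(SZ, SZ))))
  step 5: S(add(add(add(SZ, Z), mul(SZ, SZ)), mul(add(Z, mul(Z, Z)), add(add(SSZ, Z), mul(SZ, SZ)))))
  step 6: S(add(add(S(add(Z, Z)), mul(SZ, SZ)), mul(add(Z, mul(Z, Z)), add(add(SSZ, Z), mul(SZ, SZ)))))
  step 7: S(add(S(add(add(Z, Z), mul(SZ, SZ))), mul(add(Z, mul(Z, Z)), add(add(SSZ, Z), mul(SZ, SZ)))))
  step 8: S(S(add(add(add(Z, Z), mul(SZ, SZ)), mul(add(Z, mul(Z, Z)), add(add(SSZ, Z), mul(SZ, SZ))))))
  step 9: S(S(add(add(Z, mul(SZ, SZ)), mul(add(Z, mul(Z, Z)), add(add(SSZ, Z), mul(SZ, SZ))))))
  step 10: S(S(add(mul(SZ, SZ), mul(add(Z, mul(Z, Z)), add(add(SSZ, Z), mul(SZ, SZ))))))
  step 11: S(S(add(add(SZ, mul(Z, SZ)), mul(add(Z, mul(Z, Z)), add(add(SSZ, Z), mul(SZ, SZ))))))
  step 12: S(S(add(S(add(Z, mul(Z, SZ))), mul(add(Z, mul(Z, Z)), add(add(SSZ, Z), mul(SZ, SZ))))))
  step 13: S(S(S(add(add(Z, mul(Z, SZ)), mul(add(Z, mul(Z, Z)), add(add(SSZ, Z), mul(SZ, SZ)))))))
  step 14: S(S(S(add(mul(Z, SZ), mul(add(Z, mul(Z, Z)), add(add(SSZ, Z), mul(SZ, SZ)))))))
  step 15: S(S(S(add(Z, mul(add(Z, mul(Z, Z)), add(add(SSZ, Z), mul(SZ, SZ)))))))
  step 16: S(S(S(mul(add(Z, mul(Z, Z)), add(add(SSZ, Z), mul(SZ, SZ))))))
  step 17: S(S(S(mul(mul(Z, Z), add(add(SSZ, Z), mul(SZ, SZ))))))
  step 18: S(S(S(mul(Z, add(add(SSZ, Z), mul(SZ, SZ))))))
  step 19: SSSZ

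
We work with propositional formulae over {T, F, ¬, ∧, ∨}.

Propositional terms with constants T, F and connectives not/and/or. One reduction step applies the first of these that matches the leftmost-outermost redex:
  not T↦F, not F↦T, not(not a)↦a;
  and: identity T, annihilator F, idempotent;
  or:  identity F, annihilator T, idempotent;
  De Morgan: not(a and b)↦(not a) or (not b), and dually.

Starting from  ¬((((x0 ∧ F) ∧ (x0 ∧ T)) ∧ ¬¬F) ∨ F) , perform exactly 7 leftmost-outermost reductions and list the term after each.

  start: ¬((((x0 ∧ F) ∧ (x0 ∧ T)) ∧ ¬¬F) ∨ F)
  [1] ¬(((x0 ∧ F) ∧ (x0 ∧ T)) ∧ ¬¬F) ∧ ¬F
  [2] (¬((x0 ∧ F) ∧ (x0 ∧ T)) ∨ ¬¬¬F) ∧ ¬F
  [3] ((¬(x0 ∧ F) ∨ ¬(x0 ∧ T)) ∨ ¬¬¬F) ∧ ¬F
  [4] (((¬x0 ∨ ¬F) ∨ ¬(x0 ∧ T)) ∨ ¬¬¬F) ∧ ¬F
  [5] (((¬x0 ∨ T) ∨ ¬(x0 ∧ T)) ∨ ¬¬¬F) ∧ ¬F
  [6] ((T ∨ ¬(x0 ∧ T)) ∨ ¬¬¬F) ∧ ¬F
  [7] (T ∨ ¬¬¬F) ∧ ¬F

Answer: after 7 steps: (T ∨ ¬¬¬F) ∧ ¬F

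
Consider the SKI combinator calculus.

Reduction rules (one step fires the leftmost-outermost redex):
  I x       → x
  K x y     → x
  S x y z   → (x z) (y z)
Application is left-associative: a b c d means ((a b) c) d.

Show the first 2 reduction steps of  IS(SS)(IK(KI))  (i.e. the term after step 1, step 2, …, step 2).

Answer: after 2 steps: S(SS)(K(KI))

Reduction:
  start: IS(SS)(IK(KI))
  [1] S(SS)(IK(KI))
  [2] S(SS)(K(KI))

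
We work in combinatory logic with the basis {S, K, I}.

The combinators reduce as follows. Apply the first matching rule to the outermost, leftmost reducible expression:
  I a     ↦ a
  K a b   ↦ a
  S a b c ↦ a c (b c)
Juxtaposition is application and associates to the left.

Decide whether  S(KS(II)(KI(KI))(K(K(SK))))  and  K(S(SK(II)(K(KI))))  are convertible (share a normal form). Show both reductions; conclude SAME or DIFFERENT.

Term A:
  start: S(KS(II)(KI(KI))(K(K(SK))))
  step 1: S(S(KI(KI))(K(K(SK))))
  step 2: S(SI(K(K(SK))))

Term B:
  start: K(S(SK(II)(K(KI))))
  step 1: K(S(K(K(KI))(II(K(KI)))))
  step 2: K(S(K(KI)))

Answer: DIFFERENT — A ⇓ S(SI(K(K(SK)))), B ⇓ K(S(K(KI)))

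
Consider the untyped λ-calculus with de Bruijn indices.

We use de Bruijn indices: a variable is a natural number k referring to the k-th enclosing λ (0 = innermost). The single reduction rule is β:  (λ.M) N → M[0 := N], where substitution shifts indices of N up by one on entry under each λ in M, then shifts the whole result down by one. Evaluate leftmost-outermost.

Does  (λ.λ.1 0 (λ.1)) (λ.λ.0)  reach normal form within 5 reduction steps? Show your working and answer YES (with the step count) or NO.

  start: (λ.λ.1 0 (λ.1)) (λ.λ.0)
  [1] λ.(λ.λ.0) 0 (λ.1)
  [2] λ.(λ.0) (λ.1)
  [3] λ.λ.1

Answer: YES — reaches normal form λ.λ.1 in 3 ≤ 5 steps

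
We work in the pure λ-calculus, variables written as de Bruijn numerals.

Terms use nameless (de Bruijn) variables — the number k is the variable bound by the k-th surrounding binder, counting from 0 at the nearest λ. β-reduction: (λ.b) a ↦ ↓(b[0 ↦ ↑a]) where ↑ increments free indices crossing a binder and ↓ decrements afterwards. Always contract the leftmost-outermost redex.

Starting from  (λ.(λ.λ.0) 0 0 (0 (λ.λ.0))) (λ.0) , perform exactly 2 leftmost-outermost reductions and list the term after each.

  start: (λ.(λ.λ.0) 0 0 (0 (λ.λ.0))) (λ.0)
  step 1: (λ.λ.0) (λ.0) (λ.0) ((λ.0) (λ.λ.0))
  step 2: (λ.0) (λ.0) ((λ.0) (λ.λ.0))

Answer: after 2 steps: (λ.0) (λ.0) ((λ.0) (λ.λ.0))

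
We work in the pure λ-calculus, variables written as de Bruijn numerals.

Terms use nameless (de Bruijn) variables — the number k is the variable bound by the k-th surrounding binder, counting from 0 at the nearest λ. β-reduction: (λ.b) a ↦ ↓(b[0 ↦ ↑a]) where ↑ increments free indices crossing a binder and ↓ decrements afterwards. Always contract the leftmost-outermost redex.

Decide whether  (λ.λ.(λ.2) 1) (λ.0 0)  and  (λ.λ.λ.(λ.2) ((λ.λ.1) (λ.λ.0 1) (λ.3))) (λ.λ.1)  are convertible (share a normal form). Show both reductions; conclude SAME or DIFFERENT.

Term A:
  start: (λ.λ.(λ.2) 1) (λ.0 0)
  [1] λ.(λ.λ.0 0) (λ.0 0)
  [2] λ.λ.0 0

Term B:
  start: (λ.λ.λ.(λ.2) ((λ.λ.1) (λ.λ.0 1) (λ.3))) (λ.λ.1)
  [1] λ.λ.(λ.2) ((λ.λ.1) (λ.λ.0 1) (λ.λ.λ.1))
  [2] λ.λ.1

Answer: DIFFERENT — A ⇓ λ.λ.0 0, B ⇓ λ.λ.1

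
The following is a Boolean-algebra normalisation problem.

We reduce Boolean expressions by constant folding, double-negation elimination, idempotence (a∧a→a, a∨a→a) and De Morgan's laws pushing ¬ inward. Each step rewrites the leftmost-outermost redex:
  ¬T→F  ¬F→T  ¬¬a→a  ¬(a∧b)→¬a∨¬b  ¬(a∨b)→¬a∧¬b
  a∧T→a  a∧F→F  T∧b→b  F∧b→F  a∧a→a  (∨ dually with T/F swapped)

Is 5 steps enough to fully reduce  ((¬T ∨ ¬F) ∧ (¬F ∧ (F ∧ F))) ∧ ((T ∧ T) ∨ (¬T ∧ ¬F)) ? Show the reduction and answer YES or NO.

Answer: NO — after 5 steps the term is (T ∧ (F ∧ F)) ∧ ((T ∧ T) ∨ (¬T ∧ ¬F)), not yet normal

Reduction:
  start: ((¬T ∨ ¬F) ∧ (¬F ∧ (F ∧ F))) ∧ ((T ∧ T) ∨ (¬T ∧ ¬F))
  step 1: ((F ∨ ¬F) ∧ (¬F ∧ (F ∧ F))) ∧ ((T ∧ T) ∨ (¬T ∧ ¬F))
  step 2: (¬F ∧ (¬F ∧ (F ∧ F))) ∧ ((T ∧ T) ∨ (¬T ∧ ¬F))
  step 3: (T ∧ (¬F ∧ (F ∧ F))) ∧ ((T ∧ T) ∨ (¬T ∧ ¬F))
  step 4: (¬F ∧ (F ∧ F)) ∧ ((T ∧ T) ∨ (¬T ∧ ¬F))
  step 5: (T ∧ (F ∧ F)) ∧ ((T ∧ T) ∨ (¬T ∧ ¬F))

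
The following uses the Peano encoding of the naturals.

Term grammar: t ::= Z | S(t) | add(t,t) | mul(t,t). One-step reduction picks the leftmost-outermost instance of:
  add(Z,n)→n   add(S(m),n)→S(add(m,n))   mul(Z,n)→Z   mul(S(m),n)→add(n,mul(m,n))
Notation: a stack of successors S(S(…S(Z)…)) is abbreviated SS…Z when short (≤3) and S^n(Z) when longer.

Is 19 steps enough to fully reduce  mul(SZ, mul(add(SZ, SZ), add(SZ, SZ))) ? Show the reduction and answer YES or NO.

Answer: NO — after 19 steps the term is S(S(S(S(add(mul(Z, add(SZ, SZ)), mul(Z, mul(add(SZ, SZ), add(SZ, SZ)))))))), not yet normal

Derivation:
  start: mul(SZ, mul(add(SZ, SZ), add(SZ, SZ)))
  →1  add(mul(add(SZ, SZ), add(SZ, SZ)), mul(Z, mul(add(SZ, SZ), add(SZ, SZ))))
  →2  add(mul(S(add(Z, SZ)), add(SZ, SZ)), mul(Z, mul(add(SZ, SZ), add(SZ, SZ))))
  →3  add(add(add(SZ, SZ), mul(add(Z, SZ), add(SZ, SZ))), mul(Z, mul(add(SZ, SZ), add(SZ, SZ))))
  →4  add(add(S(add(Z, SZ)), mul(add(Z, SZ), add(SZ, SZ))), mul(Z, mul(add(SZ, SZ), add(SZ, SZ))))
  →5  add(S(add(add(Z, SZ), mul(add(Z, SZ), add(SZ, SZ)))), mul(Z, mul(add(SZ, SZ), add(SZ, SZ))))
  →6  S(add(add(add(Z, SZ), mul(add(Z, SZ), add(SZ, SZ))), mul(Z, mul(add(SZ, SZ), add(SZ, SZ)))))
  →7  S(add(add(SZ, mul(add(Z, SZ), add(SZ, SZ))), mul(Z, mul(add(SZ, SZ), add(SZ, SZ)))))
  →8  S(add(S(add(Z, mul(add(Z, SZ), add(SZ, SZ)))), mul(Z, mul(add(SZ, SZ), add(SZ, SZ)))))
  →9  S(S(add(add(Z, mul(add(Z, SZ), add(SZ, SZ))), mul(Z, mul(add(SZ, SZ), add(SZ, SZ))))))
  →10  S(S(add(mul(add(Z, SZ), add(SZ, SZ)), mul(Z, mul(add(SZ, SZ), add(SZ, SZ))))))
  →11  S(S(add(mul(SZ, add(SZ, SZ)), mul(Z, mul(add(SZ, SZ), add(SZ, SZ))))))
  →12  S(S(add(add(add(SZ, SZ), mul(Z, add(SZ, SZ))), mul(Z, mul(add(SZ, SZ), add(SZ, SZ))))))
  →13  S(S(add(add(S(add(Z, SZ)), mul(Z, add(SZ, SZ))), mul(Z, mul(add(SZ, SZ), add(SZ, SZ))))))
  →14  S(S(add(S(add(add(Z, SZ), mul(Z, add(SZ, SZ)))), mul(Z, mul(add(SZ, SZ), add(SZ, SZ))))))
  →15  S(S(S(add(add(add(Z, SZ), mul(Z, add(SZ, SZ))), mul(Z, mul(add(SZ, SZ), add(SZ, SZ)))))))
  →16  S(S(S(add(add(SZ, mul(Z, add(SZ, SZ))), mul(Z, mul(add(SZ, SZ), add(SZ, SZ)))))))
  →17  S(S(S(add(S(add(Z, mul(Z, add(SZ, SZ)))), mul(Z, mul(add(SZ, SZ), add(SZ, SZ)))))))
  →18  S(S(S(S(add(add(Z, mul(Z, add(SZ, SZ))), mul(Z, mul(add(SZ, SZ), add(SZ, SZ))))))))
  →19  S(S(S(S(add(mul(Z, add(SZ, SZ)), mul(Z, mul(add(SZ, SZ), add(SZ, SZ))))))))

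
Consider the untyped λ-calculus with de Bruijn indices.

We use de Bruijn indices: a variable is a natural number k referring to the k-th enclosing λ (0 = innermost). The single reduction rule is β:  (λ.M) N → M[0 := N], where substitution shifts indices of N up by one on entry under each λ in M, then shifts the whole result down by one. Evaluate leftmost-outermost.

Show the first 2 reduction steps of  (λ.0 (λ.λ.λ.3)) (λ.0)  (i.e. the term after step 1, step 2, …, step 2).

Answer: after 2 steps: λ.λ.λ.λ.0

Derivation:
  start: (λ.0 (λ.λ.λ.3)) (λ.0)
  →1  (λ.0) (λ.λ.λ.λ.0)
  →2  λ.λ.λ.λ.0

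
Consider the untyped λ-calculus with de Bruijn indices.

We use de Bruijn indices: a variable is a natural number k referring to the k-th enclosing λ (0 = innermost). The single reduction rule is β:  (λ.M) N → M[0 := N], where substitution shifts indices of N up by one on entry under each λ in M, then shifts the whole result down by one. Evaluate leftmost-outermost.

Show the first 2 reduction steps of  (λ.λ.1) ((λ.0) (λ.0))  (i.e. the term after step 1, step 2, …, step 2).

  start: (λ.λ.1) ((λ.0) (λ.0))
  [1] λ.(λ.0) (λ.0)
  [2] λ.λ.0

Answer: after 2 steps: λ.λ.0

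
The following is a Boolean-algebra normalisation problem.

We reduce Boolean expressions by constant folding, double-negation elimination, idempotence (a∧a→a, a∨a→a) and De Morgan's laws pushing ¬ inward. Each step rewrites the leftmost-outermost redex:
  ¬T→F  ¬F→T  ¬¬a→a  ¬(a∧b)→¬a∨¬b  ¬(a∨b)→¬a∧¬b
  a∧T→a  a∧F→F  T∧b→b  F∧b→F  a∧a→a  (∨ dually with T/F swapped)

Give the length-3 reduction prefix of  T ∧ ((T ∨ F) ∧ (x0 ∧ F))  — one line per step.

Answer: after 3 steps: x0 ∧ F

Derivation:
  start: T ∧ ((T ∨ F) ∧ (x0 ∧ F))
  →1  (T ∨ F) ∧ (x0 ∧ F)
  →2  T ∧ (x0 ∧ F)
  →3  x0 ∧ F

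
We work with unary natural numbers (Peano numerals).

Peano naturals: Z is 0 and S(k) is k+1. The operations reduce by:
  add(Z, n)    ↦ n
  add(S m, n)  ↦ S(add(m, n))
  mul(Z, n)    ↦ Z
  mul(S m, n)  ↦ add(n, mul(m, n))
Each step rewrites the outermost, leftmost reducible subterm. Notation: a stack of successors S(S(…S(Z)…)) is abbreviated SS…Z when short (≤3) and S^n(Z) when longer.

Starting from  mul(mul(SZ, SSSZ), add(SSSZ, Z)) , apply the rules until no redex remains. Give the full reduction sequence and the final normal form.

Answer: normal form = S^9(Z)  (in 34 steps)

Derivation:
  start: mul(mul(SZ, SSSZ), add(SSSZ, Z))
  [1] mul(add(SSSZ, mul(Z, SSSZ)), add(SSSZ, Z))
  [2] mul(S(add(SSZ, mul(Z, SSSZ))), add(SSSZ, Z))
  [3] add(add(SSSZ, Z), mul(add(SSZ, mul(Z, SSSZ)), add(SSSZ, Z)))
  [4] add(S(add(SSZ, Z)), mul(add(SSZ, mul(Z, SSSZ)), add(SSSZ, Z)))
  [5] S(add(add(SSZ, Z), mul(add(SSZ, mul(Z, SSSZ)), add(SSSZ, Z))))
  [6] S(add(S(add(SZ, Z)), mul(add(SSZ, mul(Z, SSSZ)), add(SSSZ, Z))))
  [7] S(S(add(add(SZ, Z), mul(add(SSZ, mul(Z, SSSZ)), add(SSSZ, Z)))))
  [8] S(S(add(S(add(Z, Z)), mul(add(SSZ, mul(Z, SSSZ)), add(SSSZ, Z)))))
  [9] S(S(S(add(add(Z, Z), mul(add(SSZ, mul(Z, SSSZ)), add(SSSZ, Z))))))
  [10] S(S(S(add(Z, mul(add(SSZ, mul(Z, SSSZ)), add(SSSZ, Z))))))
  [11] S(S(S(mul(add(SSZ, mul(Z, SSSZ)), add(SSSZ, Z)))))
  [12] S(S(S(mul(S(add(SZ, mul(Z, SSSZ))), add(SSSZ, Z)))))
  [13] S(S(S(add(add(SSSZ, Z), mul(add(SZ, mul(Z, SSSZ)), add(SSSZ, Z))))))
  [14] S(S(S(add(S(add(SSZ, Z)), mul(add(SZ, mul(Z, SSSZ)), add(SSSZ, Z))))))
  [15] S(S(S(S(add(add(SSZ, Z), mul(add(SZ, mul(Z, SSSZ)), add(SSSZ, Z)))))))
  [16] S(S(S(S(add(S(add(SZ, Z)), mul(add(SZ, mul(Z, SSSZ)), add(SSSZ, Z)))))))
  [17] S(S(S(S(S(add(add(SZ, Z), mul(add(SZ, mul(Z, SSSZ)), add(SSSZ, Z))))))))
  [18] S(S(S(S(S(add(S(add(Z, Z)), mul(add(SZ, mul(Z, SSSZ)), add(SSSZ, Z))))))))
  [19] S(S(S(S(S(S(add(add(Z, Z), mul(add(SZ, mul(Z, SSSZ)), add(SSSZ, Z)))))))))
  [20] S(S(S(S(S(S(add(Z, mul(add(SZ, mul(Z, SSSZ)), add(SSSZ, Z)))))))))
  [21] S(S(S(S(S(S(mul(add(SZ, mul(Z, SSSZ)), add(SSSZ, Z))))))))
  [22] S(S(S(S(S(S(mul(S(add(Z, mul(Z, SSSZ))), add(SSSZ, Z))))))))
  [23] S(S(S(S(S(S(add(add(SSSZ, Z), mul(add(Z, mul(Z, SSSZ)), add(SSSZ, Z)))))))))
  [24] S(S(S(S(S(S(add(S(add(SSZ, Z)), mul(add(Z, mul(Z, SSSZ)), add(SSSZ, Z)))))))))
  [25] S(S(S(S(S(S(S(add(add(SSZ, Z), mul(add(Z, mul(Z, SSSZ)), add(SSSZ, Z))))))))))
  [26] S(S(S(S(S(S(S(add(S(add(SZ, Z)), mul(add(Z, mul(Z, SSSZ)), add(SSSZ, Z))))))))))
  [27] S(S(S(S(S(S(S(S(add(add(SZ, Z), mul(add(Z, mul(Z, SSSZ)), add(SSSZ, Z)))))))))))
  [28] S(S(S(S(S(S(S(S(add(S(add(Z, Z)), mul(add(Z, mul(Z, SSSZ)), add(SSSZ, Z)))))))))))
  [29] S(S(S(S(S(S(S(S(S(add(add(Z, Z), mul(add(Z, mul(Z, SSSZ)), add(SSSZ, Z))))))))))))
  [30] S(S(S(S(S(S(S(S(S(add(Z, mul(add(Z, mul(Z, SSSZ)), add(SSSZ, Z))))))))))))
  [31] S(S(S(S(S(S(S(S(S(mul(add(Z, mul(Z, SSSZ)), add(SSSZ, Z)))))))))))
  [32] S(S(S(S(S(S(S(S(S(mul(mul(Z, SSSZ), add(SSSZ, Z)))))))))))
  [33] S(S(S(S(S(S(S(S(S(mul(Z, add(SSSZ, Z)))))))))))
  [34] S^9(Z)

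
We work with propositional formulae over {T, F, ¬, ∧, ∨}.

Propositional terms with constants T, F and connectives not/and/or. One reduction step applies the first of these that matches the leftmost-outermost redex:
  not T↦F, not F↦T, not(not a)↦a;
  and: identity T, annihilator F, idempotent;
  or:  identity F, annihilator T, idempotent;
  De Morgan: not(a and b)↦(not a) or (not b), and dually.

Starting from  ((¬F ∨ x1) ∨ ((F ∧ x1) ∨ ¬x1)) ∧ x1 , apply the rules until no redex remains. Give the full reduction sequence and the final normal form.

Answer: normal form = x1  (in 4 steps)

Reduction:
  start: ((¬F ∨ x1) ∨ ((F ∧ x1) ∨ ¬x1)) ∧ x1
  [1] ((T ∨ x1) ∨ ((F ∧ x1) ∨ ¬x1)) ∧ x1
  [2] (T ∨ ((F ∧ x1) ∨ ¬x1)) ∧ x1
  [3] T ∧ x1
  [4] x1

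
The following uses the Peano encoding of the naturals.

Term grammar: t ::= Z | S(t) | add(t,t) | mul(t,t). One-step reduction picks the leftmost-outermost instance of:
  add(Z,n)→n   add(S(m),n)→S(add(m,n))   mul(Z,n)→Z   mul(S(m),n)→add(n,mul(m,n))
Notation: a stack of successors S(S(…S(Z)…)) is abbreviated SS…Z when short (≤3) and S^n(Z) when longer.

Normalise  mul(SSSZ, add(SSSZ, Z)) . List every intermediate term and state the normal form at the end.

Answer: normal form = S^9(Z)  (in 28 steps)

Working:
  start: mul(SSSZ, add(SSSZ, Z))
  →1  add(add(SSSZ, Z), mul(SSZ, add(SSSZ, Z)))
  →2  add(S(add(SSZ, Z)), mul(SSZ, add(SSSZ, Z)))
  →3  S(add(add(SSZ, Z), mul(SSZ, add(SSSZ, Z))))
  →4  S(add(S(add(SZ, Z)), mul(SSZ, add(SSSZ, Z))))
  →5  S(S(add(add(SZ, Z), mul(SSZ, add(SSSZ, Z)))))
  →6  S(S(add(S(add(Z, Z)), mul(SSZ, add(SSSZ, Z)))))
  →7  S(S(S(add(add(Z, Z), mul(SSZ, add(SSSZ, Z))))))
  →8  S(S(S(add(Z, mul(SSZ, add(SSSZ, Z))))))
  →9  S(S(S(mul(SSZ, add(SSSZ, Z)))))
  →10  S(S(S(add(add(SSSZ, Z), mul(SZ, add(SSSZ, Z))))))
  →11  S(S(S(add(S(add(SSZ, Z)), mul(SZ, add(SSSZ, Z))))))
  →12  S(S(S(S(add(add(SSZ, Z), mul(SZ, add(SSSZ, Z)))))))
  →13  S(S(S(S(add(S(add(SZ, Z)), mul(SZ, add(SSSZ, Z)))))))
  →14  S(S(S(S(S(add(add(SZ, Z), mul(SZ, add(SSSZ, Z))))))))
  →15  S(S(S(S(S(add(S(add(Z, Z)), mul(SZ, add(SSSZ, Z))))))))
  →16  S(S(S(S(S(S(add(add(Z, Z), mul(SZ, add(SSSZ, Z)))))))))
  →17  S(S(S(S(S(S(add(Z, mul(SZ, add(SSSZ, Z)))))))))
  →18  S(S(S(S(S(S(mul(SZ, add(SSSZ, Z))))))))
  →19  S(S(S(S(S(S(add(add(SSSZ, Z), mul(Z, add(SSSZ, Z)))))))))
  →20  S(S(S(S(S(S(add(S(add(SSZ, Z)), mul(Z, add(SSSZ, Z)))))))))
  →21  S(S(S(S(S(S(S(add(add(SSZ, Z), mul(Z, add(SSSZ, Z))))))))))
  →22  S(S(S(S(S(S(S(add(S(add(SZ, Z)), mul(Z, add(SSSZ, Z))))))))))
  →23  S(S(S(S(S(S(S(S(add(add(SZ, Z), mul(Z, add(SSSZ, Z)))))))))))
  →24  S(S(S(S(S(S(S(S(add(S(add(Z, Z)), mul(Z, add(SSSZ, Z)))))))))))
  →25  S(S(S(S(S(S(S(S(S(add(add(Z, Z), mul(Z, add(SSSZ, Z))))))))))))
  →26  S(S(S(S(S(S(S(S(S(add(Z, mul(Z, add(SSSZ, Z))))))))))))
  →27  S(S(S(S(S(S(S(S(S(mul(Z, add(SSSZ, Z)))))))))))
  →28  S^9(Z)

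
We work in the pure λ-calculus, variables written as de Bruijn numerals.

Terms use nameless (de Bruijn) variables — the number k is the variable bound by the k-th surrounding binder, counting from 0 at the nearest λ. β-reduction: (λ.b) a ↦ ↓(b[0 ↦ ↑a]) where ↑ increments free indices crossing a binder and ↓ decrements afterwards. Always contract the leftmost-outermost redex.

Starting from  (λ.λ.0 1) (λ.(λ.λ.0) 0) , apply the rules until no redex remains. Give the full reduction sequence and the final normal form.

Answer: normal form = λ.0 (λ.λ.0)  (in 2 steps)

Working:
  start: (λ.λ.0 1) (λ.(λ.λ.0) 0)
  [1] λ.0 (λ.(λ.λ.0) 0)
  [2] λ.0 (λ.λ.0)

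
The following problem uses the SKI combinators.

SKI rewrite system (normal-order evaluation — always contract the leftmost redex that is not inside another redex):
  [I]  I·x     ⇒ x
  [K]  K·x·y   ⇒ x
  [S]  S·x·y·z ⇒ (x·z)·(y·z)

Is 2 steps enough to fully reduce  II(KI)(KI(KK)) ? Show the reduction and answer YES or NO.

  start: II(KI)(KI(KK))
  step 1: I(KI)(KI(KK))
  step 2: KI(KI(KK))

Answer: NO — after 2 steps the term is KI(KI(KK)), not yet normal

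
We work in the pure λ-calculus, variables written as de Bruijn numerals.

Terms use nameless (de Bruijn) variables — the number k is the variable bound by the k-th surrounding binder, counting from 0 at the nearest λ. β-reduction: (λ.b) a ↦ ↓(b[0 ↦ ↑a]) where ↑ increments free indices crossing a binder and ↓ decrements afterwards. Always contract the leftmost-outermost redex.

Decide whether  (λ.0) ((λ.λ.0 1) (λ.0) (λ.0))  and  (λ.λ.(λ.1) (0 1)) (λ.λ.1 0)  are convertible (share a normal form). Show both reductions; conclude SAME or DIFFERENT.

Answer: SAME — A ⇓ λ.0, B ⇓ λ.0

Working:
Term A:
  start: (λ.0) ((λ.λ.0 1) (λ.0) (λ.0))
  [1] (λ.λ.0 1) (λ.0) (λ.0)
  [2] (λ.0 (λ.0)) (λ.0)
  [3] (λ.0) (λ.0)
  [4] λ.0

Term B:
  start: (λ.λ.(λ.1) (0 1)) (λ.λ.1 0)
  [1] λ.(λ.1) (0 (λ.λ.1 0))
  [2] λ.0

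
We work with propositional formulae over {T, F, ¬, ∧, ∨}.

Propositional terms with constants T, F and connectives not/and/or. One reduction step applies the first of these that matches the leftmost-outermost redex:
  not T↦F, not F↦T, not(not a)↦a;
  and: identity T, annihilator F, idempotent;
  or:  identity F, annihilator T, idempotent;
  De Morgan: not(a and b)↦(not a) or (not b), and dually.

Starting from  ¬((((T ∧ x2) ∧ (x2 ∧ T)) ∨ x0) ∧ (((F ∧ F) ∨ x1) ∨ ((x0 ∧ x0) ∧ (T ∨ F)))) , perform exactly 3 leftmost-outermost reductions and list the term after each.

  start: ¬((((T ∧ x2) ∧ (x2 ∧ T)) ∨ x0) ∧ (((F ∧ F) ∨ x1) ∨ ((x0 ∧ x0) ∧ (T ∨ F))))
  [1] ¬(((T ∧ x2) ∧ (x2 ∧ T)) ∨ x0) ∨ ¬(((F ∧ F) ∨ x1) ∨ ((x0 ∧ x0) ∧ (T ∨ F)))
  [2] (¬((T ∧ x2) ∧ (x2 ∧ T)) ∧ ¬x0) ∨ ¬(((F ∧ F) ∨ x1) ∨ ((x0 ∧ x0) ∧ (T ∨ F)))
  [3] ((¬(T ∧ x2) ∨ ¬(x2 ∧ T)) ∧ ¬x0) ∨ ¬(((F ∧ F) ∨ x1) ∨ ((x0 ∧ x0) ∧ (T ∨ F)))

Answer: after 3 steps: ((¬(T ∧ x2) ∨ ¬(x2 ∧ T)) ∧ ¬x0) ∨ ¬(((F ∧ F) ∨ x1) ∨ ((x0 ∧ x0) ∧ (T ∨ F)))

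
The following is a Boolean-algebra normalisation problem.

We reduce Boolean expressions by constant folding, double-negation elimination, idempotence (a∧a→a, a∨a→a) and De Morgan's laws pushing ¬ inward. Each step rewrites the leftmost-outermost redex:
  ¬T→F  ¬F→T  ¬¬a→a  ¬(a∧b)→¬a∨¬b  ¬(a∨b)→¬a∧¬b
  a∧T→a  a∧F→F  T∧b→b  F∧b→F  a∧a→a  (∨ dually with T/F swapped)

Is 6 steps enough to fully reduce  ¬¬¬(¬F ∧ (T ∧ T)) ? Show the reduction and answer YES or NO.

Answer: NO — after 6 steps the term is ¬T, not yet normal

Working:
  start: ¬¬¬(¬F ∧ (T ∧ T))
  →1  ¬(¬F ∧ (T ∧ T))
  →2  ¬¬F ∨ ¬(T ∧ T)
  →3  F ∨ ¬(T ∧ T)
  →4  ¬(T ∧ T)
  →5  ¬T ∨ ¬T
  →6  ¬T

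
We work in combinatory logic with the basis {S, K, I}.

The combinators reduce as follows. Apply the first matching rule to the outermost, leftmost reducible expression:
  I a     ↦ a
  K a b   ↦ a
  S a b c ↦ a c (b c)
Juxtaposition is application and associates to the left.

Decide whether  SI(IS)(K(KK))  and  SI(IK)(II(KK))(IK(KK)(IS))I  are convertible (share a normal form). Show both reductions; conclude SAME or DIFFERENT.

Answer: SAME — A ⇓ KK, B ⇓ KK

Reduction:
Term A:
  start: SI(IS)(K(KK))
  [1] I(K(KK))(IS(K(KK)))
  [2] K(KK)(IS(K(KK)))
  [3] KK

Term B:
  start: SI(IK)(II(KK))(IK(KK)(IS))I
  [1] I(II(KK))(IK(II(KK)))(IK(KK)(IS))I
  [2] II(KK)(IK(II(KK)))(IK(KK)(IS))I
  [3] I(KK)(IK(II(KK)))(IK(KK)(IS))I
  [4] KK(IK(II(KK)))(IK(KK)(IS))I
  [5] K(IK(KK)(IS))I
  [6] IK(KK)(IS)
  [7] K(KK)(IS)
  [8] KK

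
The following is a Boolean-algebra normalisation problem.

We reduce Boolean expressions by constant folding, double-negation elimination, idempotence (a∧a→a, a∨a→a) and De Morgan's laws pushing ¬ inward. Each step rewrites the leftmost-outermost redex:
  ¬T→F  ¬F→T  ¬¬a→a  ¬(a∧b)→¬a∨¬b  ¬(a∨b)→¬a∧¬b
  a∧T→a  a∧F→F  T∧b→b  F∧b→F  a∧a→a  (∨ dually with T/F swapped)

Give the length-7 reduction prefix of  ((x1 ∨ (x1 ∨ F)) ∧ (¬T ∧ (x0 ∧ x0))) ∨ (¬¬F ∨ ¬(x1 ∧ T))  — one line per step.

Answer: after 7 steps: F ∨ ¬(x1 ∧ T)

Working:
  start: ((x1 ∨ (x1 ∨ F)) ∧ (¬T ∧ (x0 ∧ x0))) ∨ (¬¬F ∨ ¬(x1 ∧ T))
  →1  ((x1 ∨ x1) ∧ (¬T ∧ (x0 ∧ x0))) ∨ (¬¬F ∨ ¬(x1 ∧ T))
  →2  (x1 ∧ (¬T ∧ (x0 ∧ x0))) ∨ (¬¬F ∨ ¬(x1 ∧ T))
  →3  (x1 ∧ (F ∧ (x0 ∧ x0))) ∨ (¬¬F ∨ ¬(x1 ∧ T))
  →4  (x1 ∧ F) ∨ (¬¬F ∨ ¬(x1 ∧ T))
  →5  F ∨ (¬¬F ∨ ¬(x1 ∧ T))
  →6  ¬¬F ∨ ¬(x1 ∧ T)
  →7  F ∨ ¬(x1 ∧ T)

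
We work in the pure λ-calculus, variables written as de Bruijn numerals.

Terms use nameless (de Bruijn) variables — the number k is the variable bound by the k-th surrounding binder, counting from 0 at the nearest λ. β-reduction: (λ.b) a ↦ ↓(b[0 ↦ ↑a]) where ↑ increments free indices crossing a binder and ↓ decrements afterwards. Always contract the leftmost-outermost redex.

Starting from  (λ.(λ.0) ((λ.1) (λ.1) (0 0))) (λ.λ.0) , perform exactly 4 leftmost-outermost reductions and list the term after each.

Answer: after 4 steps: λ.0

Working:
  start: (λ.(λ.0) ((λ.1) (λ.1) (0 0))) (λ.λ.0)
  [1] (λ.0) ((λ.λ.λ.0) (λ.λ.λ.0) ((λ.λ.0) (λ.λ.0)))
  [2] (λ.λ.λ.0) (λ.λ.λ.0) ((λ.λ.0) (λ.λ.0))
  [3] (λ.λ.0) ((λ.λ.0) (λ.λ.0))
  [4] λ.0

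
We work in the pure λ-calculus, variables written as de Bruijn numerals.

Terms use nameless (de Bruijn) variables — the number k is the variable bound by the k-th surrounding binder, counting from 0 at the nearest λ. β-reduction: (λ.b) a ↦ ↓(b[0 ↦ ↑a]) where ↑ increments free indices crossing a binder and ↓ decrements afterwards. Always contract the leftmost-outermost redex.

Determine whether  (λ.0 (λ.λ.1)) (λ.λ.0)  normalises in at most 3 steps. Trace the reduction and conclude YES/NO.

  start: (λ.0 (λ.λ.1)) (λ.λ.0)
  step 1: (λ.λ.0) (λ.λ.1)
  step 2: λ.0

Answer: YES — reaches normal form λ.0 in 2 ≤ 3 steps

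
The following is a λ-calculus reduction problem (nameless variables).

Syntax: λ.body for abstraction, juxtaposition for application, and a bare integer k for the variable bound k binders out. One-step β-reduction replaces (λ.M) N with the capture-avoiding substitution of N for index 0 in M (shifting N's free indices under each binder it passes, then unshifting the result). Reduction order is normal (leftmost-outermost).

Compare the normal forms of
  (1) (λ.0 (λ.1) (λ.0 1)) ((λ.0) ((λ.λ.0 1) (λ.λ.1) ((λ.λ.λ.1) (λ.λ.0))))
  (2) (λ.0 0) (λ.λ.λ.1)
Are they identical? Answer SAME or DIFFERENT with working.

Answer: DIFFERENT — A ⇓ λ.λ.0 (λ.λ.λ.1), B ⇓ λ.λ.1

Working:
Term A:
  start: (λ.0 (λ.1) (λ.0 1)) ((λ.0) ((λ.λ.0 1) (λ.λ.1) ((λ.λ.λ.1) (λ.λ.0))))
  →1  (λ.0) ((λ.λ.0 1) (λ.λ.1) ((λ.λ.λ.1) (λ.λ.0))) (λ.(λ.0) ((λ.λ.0 1) (λ.λ.1) ((λ.λ.λ.1) (λ.λ.0)))) (λ.0 ((λ.0) ((λ.λ.0 1) (λ.λ.1) ((λ.λ.λ.1) (λ.λ.0)))))
  →2  (λ.λ.0 1) (λ.λ.1) ((λ.λ.λ.1) (λ.λ.0)) (λ.(λ.0) ((λ.λ.0 1) (λ.λ.1) ((λ.λ.λ.1) (λ.λ.0)))) (λ.0 ((λ.0) ((λ.λ.0 1) (λ.λ.1) ((λ.λ.λ.1) (λ.λ.0)))))
  →3  (λ.0 (λ.λ.1)) ((λ.λ.λ.1) (λ.λ.0)) (λ.(λ.0) ((λ.λ.0 1) (λ.λ.1) ((λ.λ.λ.1) (λ.λ.0)))) (λ.0 ((λ.0) ((λ.λ.0 1) (λ.λ.1) ((λ.λ.λ.1) (λ.λ.0)))))
  →4  (λ.λ.λ.1) (λ.λ.0) (λ.λ.1) (λ.(λ.0) ((λ.λ.0 1) (λ.λ.1) ((λ.λ.λ.1) (λ.λ.0)))) (λ.0 ((λ.0) ((λ.λ.0 1) (λ.λ.1) ((λ.λ.λ.1) (λ.λ.0)))))
  →5  (λ.λ.1) (λ.λ.1) (λ.(λ.0) ((λ.λ.0 1) (λ.λ.1) ((λ.λ.λ.1) (λ.λ.0)))) (λ.0 ((λ.0) ((λ.λ.0 1) (λ.λ.1) ((λ.λ.λ.1) (λ.λ.0)))))
  →6  (λ.λ.λ.1) (λ.(λ.0) ((λ.λ.0 1) (λ.λ.1) ((λ.λ.λ.1) (λ.λ.0)))) (λ.0 ((λ.0) ((λ.λ.0 1) (λ.λ.1) ((λ.λ.λ.1) (λ.λ.0)))))
  →7  (λ.λ.1) (λ.0 ((λ.0) ((λ.λ.0 1) (λ.λ.1) ((λ.λ.λ.1) (λ.λ.0)))))
  →8  λ.λ.0 ((λ.0) ((λ.λ.0 1) (λ.λ.1) ((λ.λ.λ.1) (λ.λ.0))))
  →9  λ.λ.0 ((λ.λ.0 1) (λ.λ.1) ((λ.λ.λ.1) (λ.λ.0)))
  →10  λ.λ.0 ((λ.0 (λ.λ.1)) ((λ.λ.λ.1) (λ.λ.0)))
  →11  λ.λ.0 ((λ.λ.λ.1) (λ.λ.0) (λ.λ.1))
  →12  λ.λ.0 ((λ.λ.1) (λ.λ.1))
  →13  λ.λ.0 (λ.λ.λ.1)

Term B:
  start: (λ.0 0) (λ.λ.λ.1)
  →1  (λ.λ.λ.1) (λ.λ.λ.1)
  →2  λ.λ.1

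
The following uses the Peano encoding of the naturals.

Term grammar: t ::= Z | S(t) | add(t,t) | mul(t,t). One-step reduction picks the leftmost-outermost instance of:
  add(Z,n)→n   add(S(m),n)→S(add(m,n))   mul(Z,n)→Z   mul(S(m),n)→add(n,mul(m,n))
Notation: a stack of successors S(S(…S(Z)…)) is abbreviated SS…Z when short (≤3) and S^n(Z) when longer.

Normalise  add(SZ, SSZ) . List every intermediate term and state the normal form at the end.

  start: add(SZ, SSZ)
  step 1: S(add(Z, SSZ))
  step 2: SSSZ

Answer: normal form = SSSZ  (in 2 steps)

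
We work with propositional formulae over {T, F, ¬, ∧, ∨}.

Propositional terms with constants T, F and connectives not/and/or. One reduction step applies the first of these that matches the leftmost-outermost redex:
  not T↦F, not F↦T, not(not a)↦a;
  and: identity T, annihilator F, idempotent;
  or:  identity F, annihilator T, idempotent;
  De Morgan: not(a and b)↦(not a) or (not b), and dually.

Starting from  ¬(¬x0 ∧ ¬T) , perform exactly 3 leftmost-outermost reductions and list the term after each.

  start: ¬(¬x0 ∧ ¬T)
  →1  ¬¬x0 ∨ ¬¬T
  →2  x0 ∨ ¬¬T
  →3  x0 ∨ T

Answer: after 3 steps: x0 ∨ T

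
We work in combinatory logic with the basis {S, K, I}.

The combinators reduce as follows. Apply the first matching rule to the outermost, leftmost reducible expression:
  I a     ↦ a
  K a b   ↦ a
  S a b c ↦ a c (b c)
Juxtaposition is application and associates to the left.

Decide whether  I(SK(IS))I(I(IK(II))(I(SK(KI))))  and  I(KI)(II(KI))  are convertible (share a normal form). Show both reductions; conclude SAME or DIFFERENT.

Term A:
  start: I(SK(IS))I(I(IK(II))(I(SK(KI))))
  →1  SK(IS)I(I(IK(II))(I(SK(KI))))
  →2  KI(ISI)(I(IK(II))(I(SK(KI))))
  →3  I(I(IK(II))(I(SK(KI))))
  →4  I(IK(II))(I(SK(KI)))
  →5  IK(II)(I(SK(KI)))
  →6  K(II)(I(SK(KI)))
  →7  II
  →8  I

Term B:
  start: I(KI)(II(KI))
  →1  KI(II(KI))
  →2  I

Answer: SAME — A ⇓ I, B ⇓ I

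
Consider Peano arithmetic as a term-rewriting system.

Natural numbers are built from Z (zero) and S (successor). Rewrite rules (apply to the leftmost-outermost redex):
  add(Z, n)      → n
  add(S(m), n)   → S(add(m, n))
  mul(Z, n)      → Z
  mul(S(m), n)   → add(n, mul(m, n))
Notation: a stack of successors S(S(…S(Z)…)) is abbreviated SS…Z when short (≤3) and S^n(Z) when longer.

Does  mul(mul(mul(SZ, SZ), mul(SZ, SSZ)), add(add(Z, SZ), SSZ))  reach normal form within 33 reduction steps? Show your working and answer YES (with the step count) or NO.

  start: mul(mul(mul(SZ, SZ), mul(SZ, SSZ)), add(add(Z, SZ), SSZ))
  →1  mul(mul(add(SZ, mul(Z, SZ)), mul(SZ, SSZ)), add(add(Z, SZ), SSZ))
  →2  mul(mul(S(add(Z, mul(Z, SZ))), mul(SZ, SSZ)), add(add(Z, SZ), SSZ))
  →3  mul(add(mul(SZ, SSZ), mul(add(Z, mul(Z, SZ)), mul(SZ, SSZ))), add(add(Z, SZ), SSZ))
  →4  mul(add(add(SSZ, mul(Z, SSZ)), mul(add(Z, mul(Z, SZ)), mul(SZ, SSZ))), add(add(Z, SZ), SSZ))
  →5  mul(add(S(add(SZ, mul(Z, SSZ))), mul(add(Z, mul(Z, SZ)), mul(SZ, SSZ))), add(add(Z, SZ), SSZ))
  →6  mul(S(add(add(SZ, mul(Z, SSZ)), mul(add(Z, mul(Z, SZ)), mul(SZ, SSZ)))), add(add(Z, SZ), SSZ))
  →7  add(add(add(Z, SZ), SSZ), mul(add(add(SZ, mul(Z, SSZ)), mul(add(Z, mul(Z, SZ)), mul(SZ, SSZ))), add(add(Z, SZ), SSZ)))
  →8  add(add(SZ, SSZ), mul(add(add(SZ, mul(Z, SSZ)), mul(add(Z, mul(Z, SZ)), mul(SZ, SSZ))), add(add(Z, SZ), SSZ)))
  →9  add(S(add(Z, SSZ)), mul(add(add(SZ, mul(Z, SSZ)), mul(add(Z, mul(Z, SZ)), mul(SZ, SSZ))), add(add(Z, SZ), SSZ)))
  →10  S(add(add(Z, SSZ), mul(add(add(SZ, mul(Z, SSZ)), mul(add(Z, mul(Z, SZ)), mul(SZ, SSZ))), add(add(Z, SZ), SSZ))))
  →11  S(add(SSZ, mul(add(add(SZ, mul(Z, SSZ)), mul(add(Z, mul(Z, SZ)), mul(SZ, SSZ))), add(add(Z, SZ), SSZ))))
  →12  S(S(add(SZ, mul(add(add(SZ, mul(Z, SSZ)), mul(add(Z, mul(Z, SZ)), mul(SZ, SSZ))), add(add(Z, SZ), SSZ)))))
  →13  S(S(S(add(Z, mul(add(add(SZ, mul(Z, SSZ)), mul(add(Z, mul(Z, SZ)), mul(SZ, SSZ))), add(add(Z, SZ), SSZ))))))
  →14  S(S(S(mul(add(add(SZ, mul(Z, SSZ)), mul(add(Z, mul(Z, SZ)), mul(SZ, SSZ))), add(add(Z, SZ), SSZ)))))
  →15  S(S(S(mul(add(S(add(Z, mul(Z, SSZ))), mul(add(Z, mul(Z, SZ)), mul(SZ, SSZ))), add(add(Z, SZ), SSZ)))))
  →16  S(S(S(mul(S(add(add(Z, mul(Z, SSZ)), mul(add(Z, mul(Z, SZ)), mul(SZ, SSZ)))), add(add(Z, SZ), SSZ)))))
  →17  S(S(S(add(add(add(Z, SZ), SSZ), mul(add(add(Z, mul(Z, SSZ)), mul(add(Z, mul(Z, SZ)), mul(SZ, SSZ))), add(add(Z, SZ), SSZ))))))
  →18  S(S(S(add(add(SZ, SSZ), mul(add(add(Z, mul(Z, SSZ)), mul(add(Z, mul(Z, SZ)), mul(SZ, SSZ))), add(add(Z, SZ), SSZ))))))
  →19  S(S(S(add(S(add(Z, SSZ)), mul(add(add(Z, mul(Z, SSZ)), mul(add(Z, mul(Z, SZ)), mul(SZ, SSZ))), add(add(Z, SZ), SSZ))))))
  →20  S(S(S(S(add(add(Z, SSZ), mul(add(add(Z, mul(Z, SSZ)), mul(add(Z, mul(Z, SZ)), mul(SZ, SSZ))), add(add(Z, SZ), SSZ)))))))
  →21  S(S(S(S(add(SSZ, mul(add(add(Z, mul(Z, SSZ)), mul(add(Z, mul(Z, SZ)), mul(SZ, SSZ))), add(add(Z, SZ), SSZ)))))))
  →22  S(S(S(S(S(add(SZ, mul(add(add(Z, mul(Z, SSZ)), mul(add(Z, mul(Z, SZ)), mul(SZ, SSZ))), add(add(Z, SZ), SSZ))))))))
  →23  S(S(S(S(S(S(add(Z, mul(add(add(Z, mul(Z, SSZ)), mul(add(Z, mul(Z, SZ)), mul(SZ, SSZ))), add(add(Z, SZ), SSZ)))))))))
  →24  S(S(S(S(S(S(mul(add(add(Z, mul(Z, SSZ)), mul(add(Z, mul(Z, SZ)), mul(SZ, SSZ))), add(add(Z, SZ), SSZ))))))))
  →25  S(S(S(S(S(S(mul(add(mul(Z, SSZ), mul(add(Z, mul(Z, SZ)), mul(SZ, SSZ))), add(add(Z, SZ), SSZ))))))))
  →26  S(S(S(S(S(S(mul(add(Z, mul(add(Z, mul(Z, SZ)), mul(SZ, SSZ))), add(add(Z, SZ), SSZ))))))))
  →27  S(S(S(S(S(S(mul(mul(add(Z, mul(Z, SZ)), mul(SZ, SSZ)), add(add(Z, SZ), SSZ))))))))
  →28  S(S(S(S(S(S(mul(mul(mul(Z, SZ), mul(SZ, SSZ)), add(add(Z, SZ), SSZ))))))))
  →29  S(S(S(S(S(S(mul(mul(Z, mul(SZ, SSZ)), add(add(Z, SZ), SSZ))))))))
  →30  S(S(S(S(S(S(mul(Z, add(add(Z, SZ), SSZ))))))))
  →31  S^6(Z)

Answer: YES — reaches normal form S^6(Z) in 31 ≤ 33 steps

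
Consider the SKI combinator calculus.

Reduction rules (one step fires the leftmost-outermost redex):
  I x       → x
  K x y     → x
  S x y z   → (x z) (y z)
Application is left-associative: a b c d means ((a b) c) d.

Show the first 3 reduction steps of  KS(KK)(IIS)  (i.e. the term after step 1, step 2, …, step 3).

Answer: after 3 steps: SS

Derivation:
  start: KS(KK)(IIS)
  [1] S(IIS)
  [2] S(IS)
  [3] SS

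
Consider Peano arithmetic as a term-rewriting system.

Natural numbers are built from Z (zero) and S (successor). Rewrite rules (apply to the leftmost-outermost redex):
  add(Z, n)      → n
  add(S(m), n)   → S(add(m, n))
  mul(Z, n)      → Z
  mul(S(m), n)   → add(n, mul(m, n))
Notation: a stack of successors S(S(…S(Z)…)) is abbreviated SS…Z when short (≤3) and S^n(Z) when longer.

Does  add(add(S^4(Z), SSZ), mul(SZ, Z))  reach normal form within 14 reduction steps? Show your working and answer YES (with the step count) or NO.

  start: add(add(S^4(Z), SSZ), mul(SZ, Z))
  [1] add(S(add(SSSZ, SSZ)), mul(SZ, Z))
  [2] S(add(add(SSSZ, SSZ), mul(SZ, Z)))
  [3] S(add(S(add(SSZ, SSZ)), mul(SZ, Z)))
  [4] S(S(add(add(SSZ, SSZ), mul(SZ, Z))))
  [5] S(S(add(S(add(SZ, SSZ)), mul(SZ, Z))))
  [6] S(S(S(add(add(SZ, SSZ), mul(SZ, Z)))))
  [7] S(S(S(add(S(add(Z, SSZ)), mul(SZ, Z)))))
  [8] S(S(S(S(add(add(Z, SSZ), mul(SZ, Z))))))
  [9] S(S(S(S(add(SSZ, mul(SZ, Z))))))
  [10] S(S(S(S(S(add(SZ, mul(SZ, Z)))))))
  [11] S(S(S(S(S(S(add(Z, mul(SZ, Z))))))))
  [12] S(S(S(S(S(S(mul(SZ, Z)))))))
  [13] S(S(S(S(S(S(add(Z, mul(Z, Z))))))))
  [14] S(S(S(S(S(S(mul(Z, Z)))))))

Answer: NO — after 14 steps the term is S(S(S(S(S(S(mul(Z, Z))))))), not yet normal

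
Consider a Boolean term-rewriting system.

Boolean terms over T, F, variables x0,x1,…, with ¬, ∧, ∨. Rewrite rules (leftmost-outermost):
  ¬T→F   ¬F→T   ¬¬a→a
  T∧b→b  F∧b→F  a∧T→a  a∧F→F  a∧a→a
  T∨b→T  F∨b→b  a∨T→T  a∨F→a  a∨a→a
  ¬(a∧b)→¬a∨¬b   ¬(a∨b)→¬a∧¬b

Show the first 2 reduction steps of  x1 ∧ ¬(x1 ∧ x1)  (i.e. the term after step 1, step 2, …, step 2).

  start: x1 ∧ ¬(x1 ∧ x1)
  [1] x1 ∧ (¬x1 ∨ ¬x1)
  [2] x1 ∧ ¬x1

Answer: after 2 steps: x1 ∧ ¬x1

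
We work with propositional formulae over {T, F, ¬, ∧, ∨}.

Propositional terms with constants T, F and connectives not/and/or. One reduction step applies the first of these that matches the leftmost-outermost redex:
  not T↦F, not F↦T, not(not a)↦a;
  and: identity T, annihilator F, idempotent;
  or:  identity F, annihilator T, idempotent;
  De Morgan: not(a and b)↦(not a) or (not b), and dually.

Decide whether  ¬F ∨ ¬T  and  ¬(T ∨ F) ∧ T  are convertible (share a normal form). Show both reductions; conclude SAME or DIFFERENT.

Answer: DIFFERENT — A ⇓ T, B ⇓ F

Reduction:
Term A:
  start: ¬F ∨ ¬T
  step 1: T ∨ ¬T
  step 2: T

Term B:
  start: ¬(T ∨ F) ∧ T
  step 1: ¬(T ∨ F)
  step 2: ¬T ∧ ¬F
  step 3: F ∧ ¬F
  step 4: F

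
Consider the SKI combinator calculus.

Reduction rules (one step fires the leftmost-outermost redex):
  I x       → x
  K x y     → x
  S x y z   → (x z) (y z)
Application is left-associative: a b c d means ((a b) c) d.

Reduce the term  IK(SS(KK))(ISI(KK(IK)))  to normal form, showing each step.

Answer: normal form = SS(KK)  (in 2 steps)

Working:
  start: IK(SS(KK))(ISI(KK(IK)))
  step 1: K(SS(KK))(ISI(KK(IK)))
  step 2: SS(KK)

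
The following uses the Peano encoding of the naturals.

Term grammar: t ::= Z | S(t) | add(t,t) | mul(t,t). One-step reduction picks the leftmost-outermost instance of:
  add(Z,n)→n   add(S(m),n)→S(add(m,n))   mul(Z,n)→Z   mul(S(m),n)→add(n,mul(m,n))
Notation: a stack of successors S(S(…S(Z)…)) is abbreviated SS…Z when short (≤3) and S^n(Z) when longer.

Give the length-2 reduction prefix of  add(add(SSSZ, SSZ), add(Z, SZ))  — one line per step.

  start: add(add(SSSZ, SSZ), add(Z, SZ))
  [1] add(S(add(SSZ, SSZ)), add(Z, SZ))
  [2] S(add(add(SSZ, SSZ), add(Z, SZ)))

Answer: after 2 steps: S(add(add(SSZ, SSZ), add(Z, SZ)))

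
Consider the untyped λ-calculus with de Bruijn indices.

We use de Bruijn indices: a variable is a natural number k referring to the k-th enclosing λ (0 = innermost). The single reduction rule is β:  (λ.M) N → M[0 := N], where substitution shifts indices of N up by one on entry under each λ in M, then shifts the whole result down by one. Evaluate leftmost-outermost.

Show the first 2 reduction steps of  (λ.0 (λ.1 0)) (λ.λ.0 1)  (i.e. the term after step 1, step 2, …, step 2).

Answer: after 2 steps: λ.0 (λ.(λ.λ.0 1) 0)

Reduction:
  start: (λ.0 (λ.1 0)) (λ.λ.0 1)
  step 1: (λ.λ.0 1) (λ.(λ.λ.0 1) 0)
  step 2: λ.0 (λ.(λ.λ.0 1) 0)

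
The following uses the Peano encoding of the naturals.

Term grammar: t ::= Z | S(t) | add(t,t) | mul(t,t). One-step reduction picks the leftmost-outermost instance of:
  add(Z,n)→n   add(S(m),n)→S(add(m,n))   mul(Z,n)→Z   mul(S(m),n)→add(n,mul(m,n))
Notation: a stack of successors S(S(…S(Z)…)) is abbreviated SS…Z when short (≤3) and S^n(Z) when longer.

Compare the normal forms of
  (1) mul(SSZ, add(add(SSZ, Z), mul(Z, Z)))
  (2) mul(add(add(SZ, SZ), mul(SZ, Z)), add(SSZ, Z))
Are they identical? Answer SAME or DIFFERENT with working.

Term A:
  start: mul(SSZ, add(add(SSZ, Z), mul(Z, Z)))
  [1] add(add(add(SSZ, Z), mul(Z, Z)), mul(SZ, add(add(SSZ, Z), mul(Z, Z))))
  [2] add(add(S(add(SZ, Z)), mul(Z, Z)), mul(SZ, add(add(SSZ, Z), mul(Z, Z))))
  [3] add(S(add(add(SZ, Z), mul(Z, Z))), mul(SZ, add(add(SSZ, Z), mul(Z, Z))))
  [4] S(add(add(add(SZ, Z), mul(Z, Z)), mul(SZ, add(add(SSZ, Z), mul(Z, Z)))))
  [5] S(add(add(S(add(Z, Z)), mul(Z, Z)), mul(SZ, add(add(SSZ, Z), mul(Z, Z)))))
  [6] S(add(S(add(add(Z, Z), mul(Z, Z))), mul(SZ, add(add(SSZ, Z), mul(Z, Z)))))
  [7] S(S(add(add(add(Z, Z), mul(Z, Z)), mul(SZ, add(add(SSZ, Z), mul(Z, Z))))))
  [8] S(S(add(add(Z, mul(Z, Z)), mul(SZ, add(add(SSZ, Z), mul(Z, Z))))))
  [9] S(S(add(mul(Z, Z), mul(SZ, add(add(SSZ, Z), mul(Z, Z))))))
  [10] S(S(add(Z, mul(SZ, add(add(SSZ, Z), mul(Z, Z))))))
  [11] S(S(mul(SZ, add(add(SSZ, Z), mul(Z, Z)))))
  [12] S(S(add(add(add(SSZ, Z), mul(Z, Z)), mul(Z, add(add(SSZ, Z), mul(Z, Z))))))
  [13] S(S(add(add(S(add(SZ, Z)), mul(Z, Z)), mul(Z, add(add(SSZ, Z), mul(Z, Z))))))
  [14] S(S(add(S(add(add(SZ, Z), mul(Z, Z))), mul(Z, add(add(SSZ, Z), mul(Z, Z))))))
  [15] S(S(S(add(add(add(SZ, Z), mul(Z, Z)), mul(Z, add(add(SSZ, Z), mul(Z, Z)))))))
  [16] S(S(S(add(add(S(add(Z, Z)), mul(Z, Z)), mul(Z, add(add(SSZ, Z), mul(Z, Z)))))))
  [17] S(S(S(add(S(add(add(Z, Z), mul(Z, Z))), mul(Z, add(add(SSZ, Z), mul(Z, Z)))))))
  [18] S(S(S(S(add(add(add(Z, Z), mul(Z, Z)), mul(Z, add(add(SSZ, Z), mul(Z, Z))))))))
  [19] S(S(S(S(add(add(Z, mul(Z, Z)), mul(Z, add(add(SSZ, Z), mul(Z, Z))))))))
  [20] S(S(S(S(add(mul(Z, Z), mul(Z, add(add(SSZ, Z), mul(Z, Z))))))))
  [21] S(S(S(S(add(Z, mul(Z, add(add(SSZ, Z), mul(Z, Z))))))))
  [22] S(S(S(S(mul(Z, add(add(SSZ, Z), mul(Z, Z)))))))
  [23] S^4(Z)

Term B:
  start: mul(add(add(SZ, SZ), mul(SZ, Z)), add(SSZ, Z))
  [1] mul(add(S(add(Z, SZ)), mul(SZ, Z)), add(SSZ, Z))
  [2] mul(S(add(add(Z, SZ), mul(SZ, Z))), add(SSZ, Z))
  [3] add(add(SSZ, Z), mul(add(add(Z, SZ), mul(SZ, Z)), add(SSZ, Z)))
  [4] add(S(add(SZ, Z)), mul(add(add(Z, SZ), mul(SZ, Z)), add(SSZ, Z)))
  [5] S(add(add(SZ, Z), mul(add(add(Z, SZ), mul(SZ, Z)), add(SSZ, Z))))
  [6] S(add(S(add(Z, Z)), mul(add(add(Z, SZ), mul(SZ, Z)), add(SSZ, Z))))
  [7] S(S(add(add(Z, Z), mul(add(add(Z, SZ), mul(SZ, Z)), add(SSZ, Z)))))
  [8] S(S(add(Z, mul(add(add(Z, SZ), mul(SZ, Z)), add(SSZ, Z)))))
  [9] S(S(mul(add(add(Z, SZ), mul(SZ, Z)), add(SSZ, Z))))
  [10] S(S(mul(add(SZ, mul(SZ, Z)), add(SSZ, Z))))
  [11] S(S(mul(S(add(Z, mul(SZ, Z))), add(SSZ, Z))))
  [12] S(S(add(add(SSZ, Z), mul(add(Z, mul(SZ, Z)), add(SSZ, Z)))))
  [13] S(S(add(S(add(SZ, Z)), mul(add(Z, mul(SZ, Z)), add(SSZ, Z)))))
  [14] S(S(S(add(add(SZ, Z), mul(add(Z, mul(SZ, Z)), add(SSZ, Z))))))
  [15] S(S(S(add(S(add(Z, Z)), mul(add(Z, mul(SZ, Z)), add(SSZ, Z))))))
  [16] S(S(S(S(add(add(Z, Z), mul(add(Z, mul(SZ, Z)), add(SSZ, Z)))))))
  [17] S(S(S(S(add(Z, mul(add(Z, mul(SZ, Z)), add(SSZ, Z)))))))
  [18] S(S(S(S(mul(add(Z, mul(SZ, Z)), add(SSZ, Z))))))
  [19] S(S(S(S(mul(mul(SZ, Z), add(SSZ, Z))))))
  [20] S(S(S(S(mul(add(Z, mul(Z, Z)), add(SSZ, Z))))))
  [21] S(S(S(S(mul(mul(Z, Z), add(SSZ, Z))))))
  [22] S(S(S(S(mul(Z, add(SSZ, Z))))))
  [23] S^4(Z)

Answer: SAME — A ⇓ S^4(Z), B ⇓ S^4(Z)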